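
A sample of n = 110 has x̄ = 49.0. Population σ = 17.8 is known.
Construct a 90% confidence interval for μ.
(46.21, 51.79)

z-interval (σ known):
z* = 1.645 for 90% confidence

Margin of error = z* · σ/√n = 1.645 · 17.8/√110 = 2.79

CI: (49.0 - 2.79, 49.0 + 2.79) = (46.21, 51.79)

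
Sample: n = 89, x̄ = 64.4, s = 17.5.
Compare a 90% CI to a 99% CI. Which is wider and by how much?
99% CI is wider by 3.60

df = 88
90% CI: t* = 1.662, (61.32, 67.48), width = 2 · t* · s/√n = 6.17
99% CI: t* = 2.633, (59.52, 69.28), width = 2 · t* · s/√n = 9.77

The 99% CI is wider by 9.77 - 6.17 = 3.60.
Higher confidence requires a wider interval.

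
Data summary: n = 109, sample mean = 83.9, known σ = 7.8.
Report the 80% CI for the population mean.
(82.94, 84.86)

z-interval (σ known):
z* = 1.282 for 80% confidence

Margin of error = z* · σ/√n = 1.282 · 7.8/√109 = 0.96

CI: (83.9 - 0.96, 83.9 + 0.96) = (82.94, 84.86)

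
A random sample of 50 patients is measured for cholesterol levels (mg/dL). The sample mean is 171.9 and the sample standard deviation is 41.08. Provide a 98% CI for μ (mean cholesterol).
(157.93, 185.87)

t-interval (σ unknown):
df = n - 1 = 49
t* = 2.405 for 98% confidence

Margin of error = t* · s/√n = 2.405 · 41.08/√50 = 13.97

CI: (157.93, 185.87)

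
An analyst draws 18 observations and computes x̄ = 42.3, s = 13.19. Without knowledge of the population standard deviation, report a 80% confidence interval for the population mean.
(38.16, 46.44)

t-interval (σ unknown):
df = n - 1 = 17
t* = 1.333 for 80% confidence

Margin of error = t* · s/√n = 1.333 · 13.19/√18 = 4.14

CI: (38.16, 46.44)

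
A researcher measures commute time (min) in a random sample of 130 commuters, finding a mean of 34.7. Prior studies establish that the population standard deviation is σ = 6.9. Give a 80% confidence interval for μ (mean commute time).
(33.92, 35.48)

z-interval (σ known):
z* = 1.282 for 80% confidence

Margin of error = z* · σ/√n = 1.282 · 6.9/√130 = 0.78

CI: (34.7 - 0.78, 34.7 + 0.78) = (33.92, 35.48)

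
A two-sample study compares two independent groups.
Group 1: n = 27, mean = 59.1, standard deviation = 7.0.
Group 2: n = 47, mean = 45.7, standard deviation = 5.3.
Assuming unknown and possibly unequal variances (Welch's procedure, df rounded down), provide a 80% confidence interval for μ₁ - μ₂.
(11.38, 15.42)

Difference: x̄₁ - x̄₂ = 13.40
SE = √(s₁²/n₁ + s₂²/n₂) = √(7.0²/27 + 5.3²/47) = 1.5532
df = 43.29 → 43 (Welch–Satterthwaite, rounded down)
t* = 1.302

CI: 13.40 ± 1.302 · 1.5532 = 13.40 ± 2.02 = (11.38, 15.42)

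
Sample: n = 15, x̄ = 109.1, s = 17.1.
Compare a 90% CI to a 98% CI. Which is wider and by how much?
98% CI is wider by 7.62

df = 14
90% CI: t* = 1.761, (101.32, 116.88), width = 2 · t* · s/√n = 15.55
98% CI: t* = 2.624, (97.51, 120.69), width = 2 · t* · s/√n = 23.17

The 98% CI is wider by 23.17 - 15.55 = 7.62.
Higher confidence requires a wider interval.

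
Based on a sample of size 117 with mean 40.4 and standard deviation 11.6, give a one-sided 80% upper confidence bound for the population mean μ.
μ ≤ 41.31

Upper bound (one-sided):
t* = 0.845 (one-sided for 80%)
Upper bound = x̄ + t* · s/√n = 40.4 + 0.845 · 11.6/√117 = 41.31

We are 80% confident that μ ≤ 41.31.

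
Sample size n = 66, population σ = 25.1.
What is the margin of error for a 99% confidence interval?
Margin of error = 7.96

Margin of error = z* · σ/√n
= 2.576 · 25.1/√66
= 2.576 · 25.1/8.1240
= 7.96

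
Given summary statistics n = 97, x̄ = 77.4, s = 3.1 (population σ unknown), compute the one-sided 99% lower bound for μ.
μ ≥ 76.66

Lower bound (one-sided):
t* = 2.366 (one-sided for 99%)
Lower bound = x̄ - t* · s/√n = 77.4 - 2.366 · 3.1/√97 = 76.66

We are 99% confident that μ ≥ 76.66.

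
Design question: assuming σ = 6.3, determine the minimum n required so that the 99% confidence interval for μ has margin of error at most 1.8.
n ≥ 82

For margin E ≤ 1.8:
n ≥ (z* · σ / E)²
n ≥ (2.576 · 6.3 / 1.8)²
n ≥ 81.29

Minimum n = 82 (rounding up)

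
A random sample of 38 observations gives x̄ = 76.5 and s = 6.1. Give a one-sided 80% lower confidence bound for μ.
μ ≥ 75.66

Lower bound (one-sided):
t* = 0.851 (one-sided for 80%)
Lower bound = x̄ - t* · s/√n = 76.5 - 0.851 · 6.1/√38 = 75.66

We are 80% confident that μ ≥ 75.66.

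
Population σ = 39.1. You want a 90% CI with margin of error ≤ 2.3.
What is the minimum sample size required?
n ≥ 783

For margin E ≤ 2.3:
n ≥ (z* · σ / E)²
n ≥ (1.645 · 39.1 / 2.3)²
n ≥ 782.04

Minimum n = 783 (rounding up)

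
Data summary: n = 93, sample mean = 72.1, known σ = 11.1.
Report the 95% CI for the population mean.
(69.84, 74.36)

z-interval (σ known):
z* = 1.960 for 95% confidence

Margin of error = z* · σ/√n = 1.960 · 11.1/√93 = 2.26

CI: (72.1 - 2.26, 72.1 + 2.26) = (69.84, 74.36)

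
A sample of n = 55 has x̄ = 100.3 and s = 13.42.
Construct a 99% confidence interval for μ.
(95.47, 105.13)

t-interval (σ unknown):
df = n - 1 = 54
t* = 2.670 for 99% confidence

Margin of error = t* · s/√n = 2.670 · 13.42/√55 = 4.83

CI: (95.47, 105.13)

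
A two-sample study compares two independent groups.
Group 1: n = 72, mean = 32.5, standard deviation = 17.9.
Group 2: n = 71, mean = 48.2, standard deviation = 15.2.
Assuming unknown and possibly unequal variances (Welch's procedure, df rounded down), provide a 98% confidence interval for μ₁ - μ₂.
(-22.23, -9.17)

Difference: x̄₁ - x̄₂ = -15.70
SE = √(s₁²/n₁ + s₂²/n₂) = √(17.9²/72 + 15.2²/71) = 2.7756
df = 137.97 → 137 (Welch–Satterthwaite, rounded down)
t* = 2.354

CI: -15.70 ± 2.354 · 2.7756 = -15.70 ± 6.53 = (-22.23, -9.17)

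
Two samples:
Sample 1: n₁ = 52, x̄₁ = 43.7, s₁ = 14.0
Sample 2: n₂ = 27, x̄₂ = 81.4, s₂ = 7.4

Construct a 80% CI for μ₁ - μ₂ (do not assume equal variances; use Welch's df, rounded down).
(-40.81, -34.59)

Difference: x̄₁ - x̄₂ = -37.70
SE = √(s₁²/n₁ + s₂²/n₂) = √(14.0²/52 + 7.4²/27) = 2.4078
df = 76.95 → 76 (Welch–Satterthwaite, rounded down)
t* = 1.293

CI: -37.70 ± 1.293 · 2.4078 = -37.70 ± 3.11 = (-40.81, -34.59)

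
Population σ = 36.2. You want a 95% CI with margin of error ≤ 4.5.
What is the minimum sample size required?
n ≥ 249

For margin E ≤ 4.5:
n ≥ (z* · σ / E)²
n ≥ (1.960 · 36.2 / 4.5)²
n ≥ 248.60

Minimum n = 249 (rounding up)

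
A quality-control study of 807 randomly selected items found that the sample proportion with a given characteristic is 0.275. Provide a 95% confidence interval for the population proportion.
(0.244, 0.306)

Proportion CI:
SE = √(p̂(1-p̂)/n) = √(0.275 · 0.725 / 807) = 0.01572

z* = 1.960
Margin = z* · SE = 1.960 · 0.01572 = 0.0308

CI: 0.275 ± 0.0308 = (0.244, 0.306)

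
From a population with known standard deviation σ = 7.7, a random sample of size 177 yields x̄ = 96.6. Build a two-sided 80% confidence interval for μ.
(95.86, 97.34)

z-interval (σ known):
z* = 1.282 for 80% confidence

Margin of error = z* · σ/√n = 1.282 · 7.7/√177 = 0.74

CI: (96.6 - 0.74, 96.6 + 0.74) = (95.86, 97.34)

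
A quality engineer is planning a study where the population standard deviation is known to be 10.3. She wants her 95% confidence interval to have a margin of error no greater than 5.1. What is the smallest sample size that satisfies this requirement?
n ≥ 16

For margin E ≤ 5.1:
n ≥ (z* · σ / E)²
n ≥ (1.960 · 10.3 / 5.1)²
n ≥ 15.67

Minimum n = 16 (rounding up)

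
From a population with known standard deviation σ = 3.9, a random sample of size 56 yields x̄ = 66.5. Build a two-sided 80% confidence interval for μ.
(65.83, 67.17)

z-interval (σ known):
z* = 1.282 for 80% confidence

Margin of error = z* · σ/√n = 1.282 · 3.9/√56 = 0.67

CI: (66.5 - 0.67, 66.5 + 0.67) = (65.83, 67.17)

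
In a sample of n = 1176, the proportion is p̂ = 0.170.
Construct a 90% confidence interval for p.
(0.152, 0.188)

Proportion CI:
SE = √(p̂(1-p̂)/n) = √(0.170 · 0.830 / 1176) = 0.01095

z* = 1.645
Margin = z* · SE = 1.645 · 0.01095 = 0.0180

CI: 0.170 ± 0.0180 = (0.152, 0.188)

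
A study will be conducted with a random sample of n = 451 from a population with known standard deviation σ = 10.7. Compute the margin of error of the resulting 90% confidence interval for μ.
Margin of error = 0.83

Margin of error = z* · σ/√n
= 1.645 · 10.7/√451
= 1.645 · 10.7/21.2368
= 0.83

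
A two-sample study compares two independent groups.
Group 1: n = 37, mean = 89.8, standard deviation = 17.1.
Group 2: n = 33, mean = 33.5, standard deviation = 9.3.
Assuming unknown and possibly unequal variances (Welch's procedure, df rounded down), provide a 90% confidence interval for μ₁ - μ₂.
(50.87, 61.73)

Difference: x̄₁ - x̄₂ = 56.30
SE = √(s₁²/n₁ + s₂²/n₂) = √(17.1²/37 + 9.3²/33) = 3.2441
df = 56.81 → 56 (Welch–Satterthwaite, rounded down)
t* = 1.673

CI: 56.30 ± 1.673 · 3.2441 = 56.30 ± 5.43 = (50.87, 61.73)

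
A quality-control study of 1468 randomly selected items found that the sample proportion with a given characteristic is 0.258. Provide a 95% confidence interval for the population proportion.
(0.236, 0.280)

Proportion CI:
SE = √(p̂(1-p̂)/n) = √(0.258 · 0.742 / 1468) = 0.01142

z* = 1.960
Margin = z* · SE = 1.960 · 0.01142 = 0.0224

CI: 0.258 ± 0.0224 = (0.236, 0.280)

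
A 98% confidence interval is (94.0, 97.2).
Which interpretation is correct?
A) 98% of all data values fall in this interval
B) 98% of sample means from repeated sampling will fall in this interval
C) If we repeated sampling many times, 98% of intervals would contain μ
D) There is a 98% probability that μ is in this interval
C

A) Wrong — a CI is about the parameter μ, not individual data values.
B) Wrong — coverage applies to intervals containing μ, not to future x̄ values.
C) Correct — this is the frequentist long-run coverage interpretation.
D) Wrong — μ is fixed; the randomness lives in the interval, not in μ.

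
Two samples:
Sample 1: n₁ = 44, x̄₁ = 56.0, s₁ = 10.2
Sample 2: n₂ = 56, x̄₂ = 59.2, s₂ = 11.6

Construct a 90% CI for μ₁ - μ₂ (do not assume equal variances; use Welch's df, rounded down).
(-6.83, 0.43)

Difference: x̄₁ - x̄₂ = -3.20
SE = √(s₁²/n₁ + s₂²/n₂) = √(10.2²/44 + 11.6²/56) = 2.1834
df = 96.71 → 96 (Welch–Satterthwaite, rounded down)
t* = 1.661

CI: -3.20 ± 1.661 · 2.1834 = -3.20 ± 3.63 = (-6.83, 0.43)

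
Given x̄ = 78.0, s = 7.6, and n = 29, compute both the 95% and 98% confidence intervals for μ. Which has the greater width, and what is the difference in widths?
98% CI is wider by 1.18

df = 28
95% CI: t* = 2.048, (75.11, 80.89), width = 2 · t* · s/√n = 5.78
98% CI: t* = 2.467, (74.52, 81.48), width = 2 · t* · s/√n = 6.96

The 98% CI is wider by 6.96 - 5.78 = 1.18.
Higher confidence requires a wider interval.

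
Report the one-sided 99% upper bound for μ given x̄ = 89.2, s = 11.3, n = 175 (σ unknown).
μ ≤ 91.21

Upper bound (one-sided):
t* = 2.348 (one-sided for 99%)
Upper bound = x̄ + t* · s/√n = 89.2 + 2.348 · 11.3/√175 = 91.21

We are 99% confident that μ ≤ 91.21.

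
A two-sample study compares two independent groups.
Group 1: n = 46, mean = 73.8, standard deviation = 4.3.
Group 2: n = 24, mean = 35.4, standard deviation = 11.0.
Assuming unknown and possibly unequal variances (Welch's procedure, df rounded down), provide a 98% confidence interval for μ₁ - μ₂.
(32.62, 44.18)

Difference: x̄₁ - x̄₂ = 38.40
SE = √(s₁²/n₁ + s₂²/n₂) = √(4.3²/46 + 11.0²/24) = 2.3332
df = 26.73 → 26 (Welch–Satterthwaite, rounded down)
t* = 2.479

CI: 38.40 ± 2.479 · 2.3332 = 38.40 ± 5.78 = (32.62, 44.18)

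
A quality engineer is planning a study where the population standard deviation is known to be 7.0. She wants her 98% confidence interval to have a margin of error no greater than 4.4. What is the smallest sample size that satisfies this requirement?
n ≥ 14

For margin E ≤ 4.4:
n ≥ (z* · σ / E)²
n ≥ (2.326 · 7.0 / 4.4)²
n ≥ 13.69

Minimum n = 14 (rounding up)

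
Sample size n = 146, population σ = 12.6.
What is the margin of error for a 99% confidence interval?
Margin of error = 2.69

Margin of error = z* · σ/√n
= 2.576 · 12.6/√146
= 2.576 · 12.6/12.0830
= 2.69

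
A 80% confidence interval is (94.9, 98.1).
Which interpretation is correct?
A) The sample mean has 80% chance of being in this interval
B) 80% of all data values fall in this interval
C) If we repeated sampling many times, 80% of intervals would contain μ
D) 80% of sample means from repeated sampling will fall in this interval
C

A) Wrong — x̄ is observed and sits in the interval by construction.
B) Wrong — a CI is about the parameter μ, not individual data values.
C) Correct — this is the frequentist long-run coverage interpretation.
D) Wrong — coverage applies to intervals containing μ, not to future x̄ values.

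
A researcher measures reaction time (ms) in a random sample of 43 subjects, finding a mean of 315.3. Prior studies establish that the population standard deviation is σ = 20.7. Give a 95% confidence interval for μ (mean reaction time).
(309.11, 321.49)

z-interval (σ known):
z* = 1.960 for 95% confidence

Margin of error = z* · σ/√n = 1.960 · 20.7/√43 = 6.19

CI: (315.3 - 6.19, 315.3 + 6.19) = (309.11, 321.49)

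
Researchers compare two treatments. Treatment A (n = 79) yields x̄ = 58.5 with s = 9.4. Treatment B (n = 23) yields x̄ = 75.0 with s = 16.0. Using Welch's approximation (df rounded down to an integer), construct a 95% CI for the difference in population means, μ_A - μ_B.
(-23.70, -9.30)

Difference: x̄₁ - x̄₂ = -16.50
SE = √(s₁²/n₁ + s₂²/n₂) = √(9.4²/79 + 16.0²/23) = 3.4998
df = 26.57 → 26 (Welch–Satterthwaite, rounded down)
t* = 2.056

CI: -16.50 ± 2.056 · 3.4998 = -16.50 ± 7.20 = (-23.70, -9.30)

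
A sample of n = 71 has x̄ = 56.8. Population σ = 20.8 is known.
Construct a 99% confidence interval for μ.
(50.44, 63.16)

z-interval (σ known):
z* = 2.576 for 99% confidence

Margin of error = z* · σ/√n = 2.576 · 20.8/√71 = 6.36

CI: (56.8 - 6.36, 56.8 + 6.36) = (50.44, 63.16)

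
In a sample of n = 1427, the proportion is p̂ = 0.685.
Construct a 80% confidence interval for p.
(0.669, 0.701)

Proportion CI:
SE = √(p̂(1-p̂)/n) = √(0.685 · 0.315 / 1427) = 0.01230

z* = 1.282
Margin = z* · SE = 1.282 · 0.01230 = 0.0158

CI: 0.685 ± 0.0158 = (0.669, 0.701)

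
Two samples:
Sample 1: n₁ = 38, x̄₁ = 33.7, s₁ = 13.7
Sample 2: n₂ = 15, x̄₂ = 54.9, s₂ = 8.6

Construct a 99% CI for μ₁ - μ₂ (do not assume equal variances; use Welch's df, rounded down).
(-29.69, -12.71)

Difference: x̄₁ - x̄₂ = -21.20
SE = √(s₁²/n₁ + s₂²/n₂) = √(13.7²/38 + 8.6²/15) = 3.1416
df = 40.66 → 40 (Welch–Satterthwaite, rounded down)
t* = 2.704

CI: -21.20 ± 2.704 · 3.1416 = -21.20 ± 8.49 = (-29.69, -12.71)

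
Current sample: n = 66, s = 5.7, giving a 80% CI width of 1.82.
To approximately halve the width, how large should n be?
n ≈ 264

CI width ∝ 1/√n
To reduce width by factor 2, need √n to grow by 2 → need 2² = 4 times as many samples.

Current: n = 66, width = 1.82
New: n = 264, width ≈ 0.90

Width reduced by factor of 1.82/0.90 = 2.02.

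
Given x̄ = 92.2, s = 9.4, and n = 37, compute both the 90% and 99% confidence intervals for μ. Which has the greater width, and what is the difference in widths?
99% CI is wider by 3.18

df = 36
90% CI: t* = 1.688, (89.59, 94.81), width = 2 · t* · s/√n = 5.22
99% CI: t* = 2.719, (88.00, 96.40), width = 2 · t* · s/√n = 8.40

The 99% CI is wider by 8.40 - 5.22 = 3.18.
Higher confidence requires a wider interval.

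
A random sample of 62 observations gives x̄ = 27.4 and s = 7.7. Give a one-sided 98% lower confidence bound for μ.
μ ≥ 25.35

Lower bound (one-sided):
t* = 2.099 (one-sided for 98%)
Lower bound = x̄ - t* · s/√n = 27.4 - 2.099 · 7.7/√62 = 25.35

We are 98% confident that μ ≥ 25.35.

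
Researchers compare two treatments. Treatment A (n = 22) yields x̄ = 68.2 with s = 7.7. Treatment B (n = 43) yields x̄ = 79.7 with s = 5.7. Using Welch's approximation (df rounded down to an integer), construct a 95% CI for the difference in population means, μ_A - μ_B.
(-15.28, -7.72)

Difference: x̄₁ - x̄₂ = -11.50
SE = √(s₁²/n₁ + s₂²/n₂) = √(7.7²/22 + 5.7²/43) = 1.8576
df = 33.12 → 33 (Welch–Satterthwaite, rounded down)
t* = 2.035

CI: -11.50 ± 2.035 · 1.8576 = -11.50 ± 3.78 = (-15.28, -7.72)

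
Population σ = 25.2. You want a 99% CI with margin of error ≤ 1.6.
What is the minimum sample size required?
n ≥ 1647

For margin E ≤ 1.6:
n ≥ (z* · σ / E)²
n ≥ (2.576 · 25.2 / 1.6)²
n ≥ 1646.09

Minimum n = 1647 (rounding up)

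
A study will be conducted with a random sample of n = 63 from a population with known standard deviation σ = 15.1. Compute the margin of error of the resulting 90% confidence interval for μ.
Margin of error = 3.13

Margin of error = z* · σ/√n
= 1.645 · 15.1/√63
= 1.645 · 15.1/7.9373
= 3.13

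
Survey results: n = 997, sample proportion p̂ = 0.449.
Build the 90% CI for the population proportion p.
(0.423, 0.475)

Proportion CI:
SE = √(p̂(1-p̂)/n) = √(0.449 · 0.551 / 997) = 0.01575

z* = 1.645
Margin = z* · SE = 1.645 · 0.01575 = 0.0259

CI: 0.449 ± 0.0259 = (0.423, 0.475)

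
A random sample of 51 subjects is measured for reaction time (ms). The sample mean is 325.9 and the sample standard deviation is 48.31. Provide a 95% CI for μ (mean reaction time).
(312.31, 339.49)

t-interval (σ unknown):
df = n - 1 = 50
t* = 2.009 for 95% confidence

Margin of error = t* · s/√n = 2.009 · 48.31/√51 = 13.59

CI: (312.31, 339.49)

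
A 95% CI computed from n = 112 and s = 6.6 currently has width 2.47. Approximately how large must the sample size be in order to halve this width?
n ≈ 448

CI width ∝ 1/√n
To reduce width by factor 2, need √n to grow by 2 → need 2² = 4 times as many samples.

Current: n = 112, width = 2.47
New: n = 448, width ≈ 1.23

Width reduced by factor of 2.47/1.23 = 2.01.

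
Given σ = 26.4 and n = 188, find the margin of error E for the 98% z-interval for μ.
Margin of error = 4.48

Margin of error = z* · σ/√n
= 2.326 · 26.4/√188
= 2.326 · 26.4/13.7113
= 4.48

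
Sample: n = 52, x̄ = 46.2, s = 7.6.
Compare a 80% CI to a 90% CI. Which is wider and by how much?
90% CI is wider by 0.79

df = 51
80% CI: t* = 1.298, (44.83, 47.57), width = 2 · t* · s/√n = 2.74
90% CI: t* = 1.675, (44.43, 47.97), width = 2 · t* · s/√n = 3.53

The 90% CI is wider by 3.53 - 2.74 = 0.79.
Higher confidence requires a wider interval.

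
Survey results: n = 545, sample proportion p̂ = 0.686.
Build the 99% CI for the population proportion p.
(0.635, 0.737)

Proportion CI:
SE = √(p̂(1-p̂)/n) = √(0.686 · 0.314 / 545) = 0.01988

z* = 2.576
Margin = z* · SE = 2.576 · 0.01988 = 0.0512

CI: 0.686 ± 0.0512 = (0.635, 0.737)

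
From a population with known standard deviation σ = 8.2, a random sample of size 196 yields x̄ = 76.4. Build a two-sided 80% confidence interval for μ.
(75.65, 77.15)

z-interval (σ known):
z* = 1.282 for 80% confidence

Margin of error = z* · σ/√n = 1.282 · 8.2/√196 = 0.75

CI: (76.4 - 0.75, 76.4 + 0.75) = (75.65, 77.15)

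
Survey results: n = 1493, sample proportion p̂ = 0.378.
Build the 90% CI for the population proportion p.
(0.357, 0.399)

Proportion CI:
SE = √(p̂(1-p̂)/n) = √(0.378 · 0.622 / 1493) = 0.01255

z* = 1.645
Margin = z* · SE = 1.645 · 0.01255 = 0.0206

CI: 0.378 ± 0.0206 = (0.357, 0.399)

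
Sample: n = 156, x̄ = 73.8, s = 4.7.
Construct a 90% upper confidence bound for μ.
μ ≤ 74.28

Upper bound (one-sided):
t* = 1.287 (one-sided for 90%)
Upper bound = x̄ + t* · s/√n = 73.8 + 1.287 · 4.7/√156 = 74.28

We are 90% confident that μ ≤ 74.28.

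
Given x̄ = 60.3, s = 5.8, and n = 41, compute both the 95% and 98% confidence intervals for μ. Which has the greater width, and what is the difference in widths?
98% CI is wider by 0.73

df = 40
95% CI: t* = 2.021, (58.47, 62.13), width = 2 · t* · s/√n = 3.66
98% CI: t* = 2.423, (58.11, 62.49), width = 2 · t* · s/√n = 4.39

The 98% CI is wider by 4.39 - 3.66 = 0.73.
Higher confidence requires a wider interval.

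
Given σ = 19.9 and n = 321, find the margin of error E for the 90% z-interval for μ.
Margin of error = 1.83

Margin of error = z* · σ/√n
= 1.645 · 19.9/√321
= 1.645 · 19.9/17.9165
= 1.83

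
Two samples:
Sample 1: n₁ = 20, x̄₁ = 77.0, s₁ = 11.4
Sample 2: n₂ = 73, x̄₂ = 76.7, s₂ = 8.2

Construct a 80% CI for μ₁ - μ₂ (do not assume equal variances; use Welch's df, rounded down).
(-3.29, 3.89)

Difference: x̄₁ - x̄₂ = 0.30
SE = √(s₁²/n₁ + s₂²/n₂) = √(11.4²/20 + 8.2²/73) = 2.7238
df = 24.64 → 24 (Welch–Satterthwaite, rounded down)
t* = 1.318

CI: 0.30 ± 1.318 · 2.7238 = 0.30 ± 3.59 = (-3.29, 3.89)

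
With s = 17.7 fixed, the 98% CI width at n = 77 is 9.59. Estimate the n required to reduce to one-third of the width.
n ≈ 693

CI width ∝ 1/√n
To reduce width by factor 3, need √n to grow by 3 → need 3² = 9 times as many samples.

Current: n = 77, width = 9.59
New: n = 693, width ≈ 3.14

Width reduced by factor of 9.59/3.14 = 3.05.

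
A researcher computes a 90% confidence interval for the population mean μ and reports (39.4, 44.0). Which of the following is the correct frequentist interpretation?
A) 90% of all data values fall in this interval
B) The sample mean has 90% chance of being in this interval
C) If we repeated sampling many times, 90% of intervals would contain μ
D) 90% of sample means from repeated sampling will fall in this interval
C

A) Wrong — a CI is about the parameter μ, not individual data values.
B) Wrong — x̄ is observed and sits in the interval by construction.
C) Correct — this is the frequentist long-run coverage interpretation.
D) Wrong — coverage applies to intervals containing μ, not to future x̄ values.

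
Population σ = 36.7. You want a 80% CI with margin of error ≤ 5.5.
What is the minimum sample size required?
n ≥ 74

For margin E ≤ 5.5:
n ≥ (z* · σ / E)²
n ≥ (1.282 · 36.7 / 5.5)²
n ≥ 73.18

Minimum n = 74 (rounding up)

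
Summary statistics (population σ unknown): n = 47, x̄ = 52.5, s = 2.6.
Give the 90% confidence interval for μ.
(51.86, 53.14)

t-interval (σ unknown):
df = n - 1 = 46
t* = 1.679 for 90% confidence

Margin of error = t* · s/√n = 1.679 · 2.6/√47 = 0.64

CI: (51.86, 53.14)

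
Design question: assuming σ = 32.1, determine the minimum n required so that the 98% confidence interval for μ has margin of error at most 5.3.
n ≥ 199

For margin E ≤ 5.3:
n ≥ (z* · σ / E)²
n ≥ (2.326 · 32.1 / 5.3)²
n ≥ 198.46

Minimum n = 199 (rounding up)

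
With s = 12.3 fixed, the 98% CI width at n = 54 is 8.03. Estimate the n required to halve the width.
n ≈ 216

CI width ∝ 1/√n
To reduce width by factor 2, need √n to grow by 2 → need 2² = 4 times as many samples.

Current: n = 54, width = 8.03
New: n = 216, width ≈ 3.92

Width reduced by factor of 8.03/3.92 = 2.05.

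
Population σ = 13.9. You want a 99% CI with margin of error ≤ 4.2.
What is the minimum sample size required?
n ≥ 73

For margin E ≤ 4.2:
n ≥ (z* · σ / E)²
n ≥ (2.576 · 13.9 / 4.2)²
n ≥ 72.68

Minimum n = 73 (rounding up)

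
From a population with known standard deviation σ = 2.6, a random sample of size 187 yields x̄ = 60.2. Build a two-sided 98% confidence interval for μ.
(59.76, 60.64)

z-interval (σ known):
z* = 2.326 for 98% confidence

Margin of error = z* · σ/√n = 2.326 · 2.6/√187 = 0.44

CI: (60.2 - 0.44, 60.2 + 0.44) = (59.76, 60.64)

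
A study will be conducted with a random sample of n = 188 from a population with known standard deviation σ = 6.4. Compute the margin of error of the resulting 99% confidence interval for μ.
Margin of error = 1.20

Margin of error = z* · σ/√n
= 2.576 · 6.4/√188
= 2.576 · 6.4/13.7113
= 1.20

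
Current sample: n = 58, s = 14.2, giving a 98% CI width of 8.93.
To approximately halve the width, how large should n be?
n ≈ 232

CI width ∝ 1/√n
To reduce width by factor 2, need √n to grow by 2 → need 2² = 4 times as many samples.

Current: n = 58, width = 8.93
New: n = 232, width ≈ 4.37

Width reduced by factor of 8.93/4.37 = 2.04.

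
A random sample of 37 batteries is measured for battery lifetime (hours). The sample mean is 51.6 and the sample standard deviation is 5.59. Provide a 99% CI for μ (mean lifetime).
(49.10, 54.10)

t-interval (σ unknown):
df = n - 1 = 36
t* = 2.719 for 99% confidence

Margin of error = t* · s/√n = 2.719 · 5.59/√37 = 2.50

CI: (49.10, 54.10)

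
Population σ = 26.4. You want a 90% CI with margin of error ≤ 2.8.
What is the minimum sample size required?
n ≥ 241

For margin E ≤ 2.8:
n ≥ (z* · σ / E)²
n ≥ (1.645 · 26.4 / 2.8)²
n ≥ 240.56

Minimum n = 241 (rounding up)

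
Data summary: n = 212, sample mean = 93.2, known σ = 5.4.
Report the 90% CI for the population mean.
(92.59, 93.81)

z-interval (σ known):
z* = 1.645 for 90% confidence

Margin of error = z* · σ/√n = 1.645 · 5.4/√212 = 0.61

CI: (93.2 - 0.61, 93.2 + 0.61) = (92.59, 93.81)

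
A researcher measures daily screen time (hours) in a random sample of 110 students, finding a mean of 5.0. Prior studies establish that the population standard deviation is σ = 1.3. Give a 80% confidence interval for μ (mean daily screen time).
(4.84, 5.16)

z-interval (σ known):
z* = 1.282 for 80% confidence

Margin of error = z* · σ/√n = 1.282 · 1.3/√110 = 0.16

CI: (5.0 - 0.16, 5.0 + 0.16) = (4.84, 5.16)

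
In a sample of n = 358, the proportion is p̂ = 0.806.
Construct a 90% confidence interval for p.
(0.772, 0.840)

Proportion CI:
SE = √(p̂(1-p̂)/n) = √(0.806 · 0.194 / 358) = 0.02090

z* = 1.645
Margin = z* · SE = 1.645 · 0.02090 = 0.0344

CI: 0.806 ± 0.0344 = (0.772, 0.840)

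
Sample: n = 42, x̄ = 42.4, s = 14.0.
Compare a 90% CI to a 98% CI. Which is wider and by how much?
98% CI is wider by 3.19

df = 41
90% CI: t* = 1.683, (38.76, 46.04), width = 2 · t* · s/√n = 7.27
98% CI: t* = 2.421, (37.17, 47.63), width = 2 · t* · s/√n = 10.46

The 98% CI is wider by 10.46 - 7.27 = 3.19.
Higher confidence requires a wider interval.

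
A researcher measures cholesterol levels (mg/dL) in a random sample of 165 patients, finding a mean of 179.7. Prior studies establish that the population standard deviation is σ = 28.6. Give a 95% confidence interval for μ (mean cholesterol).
(175.34, 184.06)

z-interval (σ known):
z* = 1.960 for 95% confidence

Margin of error = z* · σ/√n = 1.960 · 28.6/√165 = 4.36

CI: (179.7 - 4.36, 179.7 + 4.36) = (175.34, 184.06)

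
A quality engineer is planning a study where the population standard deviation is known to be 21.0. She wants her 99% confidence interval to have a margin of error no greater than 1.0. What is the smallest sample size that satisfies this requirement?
n ≥ 2927

For margin E ≤ 1.0:
n ≥ (z* · σ / E)²
n ≥ (2.576 · 21.0 / 1.0)²
n ≥ 2926.38

Minimum n = 2927 (rounding up)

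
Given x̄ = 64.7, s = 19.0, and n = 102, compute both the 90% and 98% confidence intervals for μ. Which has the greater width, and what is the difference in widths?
98% CI is wider by 2.64

df = 101
90% CI: t* = 1.660, (61.58, 67.82), width = 2 · t* · s/√n = 6.25
98% CI: t* = 2.364, (60.25, 69.15), width = 2 · t* · s/√n = 8.89

The 98% CI is wider by 8.89 - 6.25 = 2.64.
Higher confidence requires a wider interval.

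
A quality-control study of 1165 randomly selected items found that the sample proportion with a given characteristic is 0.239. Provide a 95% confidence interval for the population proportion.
(0.215, 0.263)

Proportion CI:
SE = √(p̂(1-p̂)/n) = √(0.239 · 0.761 / 1165) = 0.01249

z* = 1.960
Margin = z* · SE = 1.960 · 0.01249 = 0.0245

CI: 0.239 ± 0.0245 = (0.215, 0.263)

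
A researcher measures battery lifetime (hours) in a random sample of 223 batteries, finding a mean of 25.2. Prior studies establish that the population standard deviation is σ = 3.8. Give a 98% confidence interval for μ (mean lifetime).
(24.61, 25.79)

z-interval (σ known):
z* = 2.326 for 98% confidence

Margin of error = z* · σ/√n = 2.326 · 3.8/√223 = 0.59

CI: (25.2 - 0.59, 25.2 + 0.59) = (24.61, 25.79)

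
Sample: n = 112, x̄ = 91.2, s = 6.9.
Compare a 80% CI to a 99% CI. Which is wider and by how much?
99% CI is wider by 1.74

df = 111
80% CI: t* = 1.289, (90.36, 92.04), width = 2 · t* · s/√n = 1.68
99% CI: t* = 2.621, (89.49, 92.91), width = 2 · t* · s/√n = 3.42

The 99% CI is wider by 3.42 - 1.68 = 1.74.
Higher confidence requires a wider interval.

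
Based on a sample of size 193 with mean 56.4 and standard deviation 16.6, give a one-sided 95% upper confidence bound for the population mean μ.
μ ≤ 58.38

Upper bound (one-sided):
t* = 1.653 (one-sided for 95%)
Upper bound = x̄ + t* · s/√n = 56.4 + 1.653 · 16.6/√193 = 58.38

We are 95% confident that μ ≤ 58.38.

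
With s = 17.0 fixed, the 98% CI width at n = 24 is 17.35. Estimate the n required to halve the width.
n ≈ 96

CI width ∝ 1/√n
To reduce width by factor 2, need √n to grow by 2 → need 2² = 4 times as many samples.

Current: n = 24, width = 17.35
New: n = 96, width ≈ 8.21

Width reduced by factor of 17.35/8.21 = 2.11.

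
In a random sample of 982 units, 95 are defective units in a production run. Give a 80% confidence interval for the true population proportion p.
(0.085, 0.109)

Proportion CI:
p̂ = 95/982 = 0.09674
SE = √(p̂(1-p̂)/n) = √(0.09674 · 0.90326 / 982) = 0.00943

z* = 1.282
Margin = z* · SE = 1.282 · 0.00943 = 0.0121

CI: 0.09674 ± 0.0121 = (0.085, 0.109)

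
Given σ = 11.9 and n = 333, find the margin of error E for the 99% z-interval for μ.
Margin of error = 1.68

Margin of error = z* · σ/√n
= 2.576 · 11.9/√333
= 2.576 · 11.9/18.2483
= 1.68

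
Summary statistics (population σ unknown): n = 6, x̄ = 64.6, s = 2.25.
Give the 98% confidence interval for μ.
(61.51, 67.69)

t-interval (σ unknown):
df = n - 1 = 5
t* = 3.365 for 98% confidence

Margin of error = t* · s/√n = 3.365 · 2.25/√6 = 3.09

CI: (61.51, 67.69)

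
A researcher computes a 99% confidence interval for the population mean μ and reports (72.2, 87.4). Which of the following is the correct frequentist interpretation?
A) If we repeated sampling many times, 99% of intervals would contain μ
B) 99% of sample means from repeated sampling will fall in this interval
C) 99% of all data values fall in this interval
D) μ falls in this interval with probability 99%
A

A) Correct — this is the frequentist long-run coverage interpretation.
B) Wrong — coverage applies to intervals containing μ, not to future x̄ values.
C) Wrong — a CI is about the parameter μ, not individual data values.
D) Wrong — μ is fixed; the randomness lives in the interval, not in μ.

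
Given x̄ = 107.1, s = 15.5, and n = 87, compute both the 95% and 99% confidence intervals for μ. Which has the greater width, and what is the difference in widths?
99% CI is wider by 2.14

df = 86
95% CI: t* = 1.988, (103.80, 110.40), width = 2 · t* · s/√n = 6.61
99% CI: t* = 2.634, (102.72, 111.48), width = 2 · t* · s/√n = 8.75

The 99% CI is wider by 8.75 - 6.61 = 2.14.
Higher confidence requires a wider interval.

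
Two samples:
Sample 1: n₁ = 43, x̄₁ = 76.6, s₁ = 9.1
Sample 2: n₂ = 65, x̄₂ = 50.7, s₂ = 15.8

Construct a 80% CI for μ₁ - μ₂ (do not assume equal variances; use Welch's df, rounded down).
(22.80, 29.00)

Difference: x̄₁ - x̄₂ = 25.90
SE = √(s₁²/n₁ + s₂²/n₂) = √(9.1²/43 + 15.8²/65) = 2.4013
df = 104.31 → 104 (Welch–Satterthwaite, rounded down)
t* = 1.290

CI: 25.90 ± 1.290 · 2.4013 = 25.90 ± 3.10 = (22.80, 29.00)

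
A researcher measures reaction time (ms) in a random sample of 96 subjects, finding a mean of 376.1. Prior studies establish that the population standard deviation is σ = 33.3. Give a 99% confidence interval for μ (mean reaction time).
(367.35, 384.85)

z-interval (σ known):
z* = 2.576 for 99% confidence

Margin of error = z* · σ/√n = 2.576 · 33.3/√96 = 8.75

CI: (376.1 - 8.75, 376.1 + 8.75) = (367.35, 384.85)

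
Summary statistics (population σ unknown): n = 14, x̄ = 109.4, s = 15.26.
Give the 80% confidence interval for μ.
(103.89, 114.91)

t-interval (σ unknown):
df = n - 1 = 13
t* = 1.350 for 80% confidence

Margin of error = t* · s/√n = 1.350 · 15.26/√14 = 5.51

CI: (103.89, 114.91)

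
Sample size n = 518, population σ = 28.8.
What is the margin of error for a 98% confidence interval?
Margin of error = 2.94

Margin of error = z* · σ/√n
= 2.326 · 28.8/√518
= 2.326 · 28.8/22.7596
= 2.94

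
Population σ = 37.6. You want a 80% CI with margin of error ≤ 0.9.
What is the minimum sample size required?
n ≥ 2869

For margin E ≤ 0.9:
n ≥ (z* · σ / E)²
n ≥ (1.282 · 37.6 / 0.9)²
n ≥ 2868.58

Minimum n = 2869 (rounding up)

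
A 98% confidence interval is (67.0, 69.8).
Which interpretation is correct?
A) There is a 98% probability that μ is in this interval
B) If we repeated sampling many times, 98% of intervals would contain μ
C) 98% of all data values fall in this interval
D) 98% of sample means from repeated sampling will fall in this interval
B

A) Wrong — μ is fixed; the randomness lives in the interval, not in μ.
B) Correct — this is the frequentist long-run coverage interpretation.
C) Wrong — a CI is about the parameter μ, not individual data values.
D) Wrong — coverage applies to intervals containing μ, not to future x̄ values.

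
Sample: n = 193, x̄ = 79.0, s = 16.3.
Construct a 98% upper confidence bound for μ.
μ ≤ 81.43

Upper bound (one-sided):
t* = 2.068 (one-sided for 98%)
Upper bound = x̄ + t* · s/√n = 79.0 + 2.068 · 16.3/√193 = 81.43

We are 98% confident that μ ≤ 81.43.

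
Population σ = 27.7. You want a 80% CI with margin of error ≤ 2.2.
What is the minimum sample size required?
n ≥ 261

For margin E ≤ 2.2:
n ≥ (z* · σ / E)²
n ≥ (1.282 · 27.7 / 2.2)²
n ≥ 260.55

Minimum n = 261 (rounding up)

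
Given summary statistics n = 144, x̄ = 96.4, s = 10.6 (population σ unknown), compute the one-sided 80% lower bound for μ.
μ ≥ 95.65

Lower bound (one-sided):
t* = 0.844 (one-sided for 80%)
Lower bound = x̄ - t* · s/√n = 96.4 - 0.844 · 10.6/√144 = 95.65

We are 80% confident that μ ≥ 95.65.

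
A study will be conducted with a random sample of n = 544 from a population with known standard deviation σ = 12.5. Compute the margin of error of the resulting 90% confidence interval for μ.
Margin of error = 0.88

Margin of error = z* · σ/√n
= 1.645 · 12.5/√544
= 1.645 · 12.5/23.3238
= 0.88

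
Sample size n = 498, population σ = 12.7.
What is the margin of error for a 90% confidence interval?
Margin of error = 0.94

Margin of error = z* · σ/√n
= 1.645 · 12.7/√498
= 1.645 · 12.7/22.3159
= 0.94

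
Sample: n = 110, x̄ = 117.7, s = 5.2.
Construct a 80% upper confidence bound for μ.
μ ≤ 118.12

Upper bound (one-sided):
t* = 0.845 (one-sided for 80%)
Upper bound = x̄ + t* · s/√n = 117.7 + 0.845 · 5.2/√110 = 118.12

We are 80% confident that μ ≤ 118.12.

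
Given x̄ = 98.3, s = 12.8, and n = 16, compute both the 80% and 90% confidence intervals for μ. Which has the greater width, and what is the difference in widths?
90% CI is wider by 2.64

df = 15
80% CI: t* = 1.341, (94.01, 102.59), width = 2 · t* · s/√n = 8.58
90% CI: t* = 1.753, (92.69, 103.91), width = 2 · t* · s/√n = 11.22

The 90% CI is wider by 11.22 - 8.58 = 2.64.
Higher confidence requires a wider interval.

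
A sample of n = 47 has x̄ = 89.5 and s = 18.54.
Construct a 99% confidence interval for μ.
(82.23, 96.77)

t-interval (σ unknown):
df = n - 1 = 46
t* = 2.687 for 99% confidence

Margin of error = t* · s/√n = 2.687 · 18.54/√47 = 7.27

CI: (82.23, 96.77)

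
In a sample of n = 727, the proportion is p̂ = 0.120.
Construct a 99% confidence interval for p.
(0.089, 0.151)

Proportion CI:
SE = √(p̂(1-p̂)/n) = √(0.120 · 0.880 / 727) = 0.01205

z* = 2.576
Margin = z* · SE = 2.576 · 0.01205 = 0.0310

CI: 0.120 ± 0.0310 = (0.089, 0.151)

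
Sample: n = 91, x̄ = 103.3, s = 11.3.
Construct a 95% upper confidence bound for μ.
μ ≤ 105.27

Upper bound (one-sided):
t* = 1.662 (one-sided for 95%)
Upper bound = x̄ + t* · s/√n = 103.3 + 1.662 · 11.3/√91 = 105.27

We are 95% confident that μ ≤ 105.27.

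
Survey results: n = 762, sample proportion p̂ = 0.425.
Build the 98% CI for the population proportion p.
(0.383, 0.467)

Proportion CI:
SE = √(p̂(1-p̂)/n) = √(0.425 · 0.575 / 762) = 0.01791

z* = 2.326
Margin = z* · SE = 2.326 · 0.01791 = 0.0417

CI: 0.425 ± 0.0417 = (0.383, 0.467)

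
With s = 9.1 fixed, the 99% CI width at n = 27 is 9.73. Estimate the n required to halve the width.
n ≈ 108

CI width ∝ 1/√n
To reduce width by factor 2, need √n to grow by 2 → need 2² = 4 times as many samples.

Current: n = 27, width = 9.73
New: n = 108, width ≈ 4.59

Width reduced by factor of 9.73/4.59 = 2.12.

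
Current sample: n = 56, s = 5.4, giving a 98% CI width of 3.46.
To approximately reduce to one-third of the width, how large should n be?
n ≈ 504

CI width ∝ 1/√n
To reduce width by factor 3, need √n to grow by 3 → need 3² = 9 times as many samples.

Current: n = 56, width = 3.46
New: n = 504, width ≈ 1.12

Width reduced by factor of 3.46/1.12 = 3.09.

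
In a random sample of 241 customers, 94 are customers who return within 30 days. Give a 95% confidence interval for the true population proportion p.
(0.328, 0.452)

Proportion CI:
p̂ = 94/241 = 0.39004
SE = √(p̂(1-p̂)/n) = √(0.39004 · 0.60996 / 241) = 0.03142

z* = 1.960
Margin = z* · SE = 1.960 · 0.03142 = 0.0616

CI: 0.39004 ± 0.0616 = (0.328, 0.452)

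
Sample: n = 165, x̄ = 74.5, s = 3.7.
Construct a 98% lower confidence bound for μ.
μ ≥ 73.90

Lower bound (one-sided):
t* = 2.070 (one-sided for 98%)
Lower bound = x̄ - t* · s/√n = 74.5 - 2.070 · 3.7/√165 = 73.90

We are 98% confident that μ ≥ 73.90.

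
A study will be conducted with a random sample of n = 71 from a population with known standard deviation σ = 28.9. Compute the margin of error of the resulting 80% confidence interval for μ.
Margin of error = 4.40

Margin of error = z* · σ/√n
= 1.282 · 28.9/√71
= 1.282 · 28.9/8.4261
= 4.40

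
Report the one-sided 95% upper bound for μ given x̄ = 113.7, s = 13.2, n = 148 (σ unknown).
μ ≤ 115.50

Upper bound (one-sided):
t* = 1.655 (one-sided for 95%)
Upper bound = x̄ + t* · s/√n = 113.7 + 1.655 · 13.2/√148 = 115.50

We are 95% confident that μ ≤ 115.50.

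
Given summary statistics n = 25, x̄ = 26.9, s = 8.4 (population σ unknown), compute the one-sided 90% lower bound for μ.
μ ≥ 24.69

Lower bound (one-sided):
t* = 1.318 (one-sided for 90%)
Lower bound = x̄ - t* · s/√n = 26.9 - 1.318 · 8.4/√25 = 24.69

We are 90% confident that μ ≥ 24.69.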